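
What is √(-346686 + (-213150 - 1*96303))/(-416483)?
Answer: -I*√656139/416483 ≈ -0.0019449*I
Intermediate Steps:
√(-346686 + (-213150 - 1*96303))/(-416483) = √(-346686 + (-213150 - 96303))*(-1/416483) = √(-346686 - 309453)*(-1/416483) = √(-656139)*(-1/416483) = (I*√656139)*(-1/416483) = -I*√656139/416483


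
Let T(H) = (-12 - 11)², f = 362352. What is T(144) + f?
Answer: 362881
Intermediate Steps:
T(H) = 529 (T(H) = (-23)² = 529)
T(144) + f = 529 + 362352 = 362881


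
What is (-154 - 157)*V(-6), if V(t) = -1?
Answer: 311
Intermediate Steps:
(-154 - 157)*V(-6) = (-154 - 157)*(-1) = -311*(-1) = 311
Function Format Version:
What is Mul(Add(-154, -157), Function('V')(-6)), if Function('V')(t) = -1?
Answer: 311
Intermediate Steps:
Mul(Add(-154, -157), Function('V')(-6)) = Mul(Add(-154, -157), -1) = Mul(-311, -1) = 311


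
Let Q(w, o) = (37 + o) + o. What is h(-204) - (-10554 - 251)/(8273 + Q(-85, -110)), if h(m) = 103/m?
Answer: 137095/165036 ≈ 0.83070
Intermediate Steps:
Q(w, o) = 37 + 2*o
h(-204) - (-10554 - 251)/(8273 + Q(-85, -110)) = 103/(-204) - (-10554 - 251)/(8273 + (37 + 2*(-110))) = 103*(-1/204) - (-10805)/(8273 + (37 - 220)) = -103/204 - (-10805)/(8273 - 183) = -103/204 - (-10805)/8090 = -103/204 - 1*(-2161/1618) = -103/204 + 2161/1618 = 137095/165036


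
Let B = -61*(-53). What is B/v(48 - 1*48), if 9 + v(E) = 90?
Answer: 3233/81 ≈ 39.914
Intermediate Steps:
v(E) = 81 (v(E) = -9 + 90 = 81)
B = 3233
B/v(48 - 1*48) = 3233/81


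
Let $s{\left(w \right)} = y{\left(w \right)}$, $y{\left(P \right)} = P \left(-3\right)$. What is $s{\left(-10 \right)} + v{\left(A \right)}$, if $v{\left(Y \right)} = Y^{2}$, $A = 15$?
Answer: $255$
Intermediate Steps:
$y{\left(P \right)} = - 3 P$
$s{\left(w \right)} = - 3 w$
$s{\left(-10 \right)} + v{\left(A \right)} = \left(-3\right) \left(-10\right) + 15^{2} = 30 + 225 = 255$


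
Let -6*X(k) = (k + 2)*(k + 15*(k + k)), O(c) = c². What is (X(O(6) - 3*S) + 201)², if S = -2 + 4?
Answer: 22648081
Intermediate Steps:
S = 2
X(k) = -31*k*(2 + k)/6 (X(k) = -(k + 2)*(k + 15*(k + k))/6 = -(2 + k)*(k + 15*(2*k))/6 = -(2 + k)*(k + 30*k)/6 = -(2 + k)*31*k/6 = -31*k*(2 + k)/6)
(X(O(6) - 3*S) + 201)² = (-31*(6² - 3*2)*(2 + (6² - 3*2))/6 + 201)² = (-31*(36 - 6)*(2 + (36 - 6))/6 + 201)² = (-31/6*30*(2 + 30) + 201)² = (-31/6*30*32 + 201)² = (-4960 + 201)² = (-4759)² = 22648081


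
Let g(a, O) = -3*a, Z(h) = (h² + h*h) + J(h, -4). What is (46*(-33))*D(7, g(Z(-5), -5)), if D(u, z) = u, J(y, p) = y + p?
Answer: -10626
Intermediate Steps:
J(y, p) = p + y
Z(h) = -4 + h + 2*h² (Z(h) = (h² + h*h) + (-4 + h) = (h² + h²) + (-4 + h) = 2*h² + (-4 + h) = -4 + h + 2*h²)
(46*(-33))*D(7, g(Z(-5), -5)) = (46*(-33))*7 = -1518*7 = -10626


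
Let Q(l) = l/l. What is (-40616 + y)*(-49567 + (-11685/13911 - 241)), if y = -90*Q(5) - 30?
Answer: 9408532842976/4637 ≈ 2.0290e+9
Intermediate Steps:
Q(l) = 1
y = -120 (y = -90*1 - 30 = -90 - 30 = -120)
(-40616 + y)*(-49567 + (-11685/13911 - 241)) = (-40616 - 120)*(-49567 + (-11685/13911 - 241)) = -40736*(-49567 + (-11685*1/13911 - 241)) = -40736*(-49567 + (-3895/4637 - 241)) = -40736*(-49567 - 1121412/4637) = -40736*(-230963591/4637) = 9408532842976/4637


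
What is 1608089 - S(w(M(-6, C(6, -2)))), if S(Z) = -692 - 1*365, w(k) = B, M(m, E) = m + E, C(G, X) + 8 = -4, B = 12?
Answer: 1609146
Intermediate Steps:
C(G, X) = -12 (C(G, X) = -8 - 4 = -12)
M(m, E) = E + m
w(k) = 12
S(Z) = -1057 (S(Z) = -692 - 365 = -1057)
1608089 - S(w(M(-6, C(6, -2)))) = 1608089 - 1*(-1057) = 1608089 + 1057 = 1609146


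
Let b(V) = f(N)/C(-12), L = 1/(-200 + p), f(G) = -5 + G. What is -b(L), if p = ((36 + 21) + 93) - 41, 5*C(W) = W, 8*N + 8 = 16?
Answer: -5/3 ≈ -1.6667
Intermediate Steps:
N = 1 (N = -1 + (⅛)*16 = -1 + 2 = 1)
C(W) = W/5
p = 109 (p = (57 + 93) - 41 = 150 - 41 = 109)
L = -1/91 (L = 1/(-200 + 109) = 1/(-91) = -1/91 ≈ -0.010989)
b(V) = 5/3 (b(V) = (-5 + 1)/(((⅕)*(-12))) = -4/(-12/5) = -4*(-5/12) = 5/3)
-b(L) = -1*5/3 = -5/3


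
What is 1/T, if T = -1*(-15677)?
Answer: 1/15677 ≈ 6.3788e-5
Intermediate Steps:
T = 15677
1/T = 1/15677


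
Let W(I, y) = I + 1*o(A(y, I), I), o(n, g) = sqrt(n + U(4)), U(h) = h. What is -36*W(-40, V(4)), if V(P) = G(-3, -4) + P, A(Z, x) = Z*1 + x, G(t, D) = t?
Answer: 1440 - 36*I*sqrt(35) ≈ 1440.0 - 212.98*I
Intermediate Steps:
A(Z, x) = Z + x
o(n, g) = sqrt(4 + n) (o(n, g) = sqrt(n + 4) = sqrt(4 + n))
V(P) = -3 + P
W(I, y) = I + sqrt(4 + I + y) (W(I, y) = I + 1*sqrt(4 + (y + I)) = I + 1*sqrt(4 + (I + y)) = I + 1*sqrt(4 + I + y) = I + sqrt(4 + I + y))
-36*W(-40, V(4)) = -36*(-40 + sqrt(4 - 40 + (-3 + 4))) = -36*(-40 + sqrt(4 - 40 + 1)) = -36*(-40 + sqrt(-35)) = -36*(-40 + I*sqrt(35)) = 1440 - 36*I*sqrt(35)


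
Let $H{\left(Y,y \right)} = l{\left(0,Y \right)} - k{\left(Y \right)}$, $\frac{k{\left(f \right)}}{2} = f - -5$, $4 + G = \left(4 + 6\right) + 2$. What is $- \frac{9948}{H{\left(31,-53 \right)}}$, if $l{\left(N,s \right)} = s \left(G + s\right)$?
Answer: $- \frac{3316}{379} \approx -8.7493$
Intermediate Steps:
$G = 8$ ($G = -4 + \left(\left(4 + 6\right) + 2\right) = -4 + \left(10 + 2\right) = -4 + 12 = 8$)
$l{\left(N,s \right)} = s \left(8 + s\right)$
$k{\left(f \right)} = 10 + 2 f$ ($k{\left(f \right)} = 2 \left(f - -5\right) = 2 \left(f + 5\right) = 2 \left(5 + f\right) = 10 + 2 f$)
$H{\left(Y,y \right)} = -10 - 2 Y + Y \left(8 + Y\right)$ ($H{\left(Y,y \right)} = Y \left(8 + Y\right) - \left(10 + 2 Y\right) = -10 - 2 Y + Y \left(8 + Y\right)$)
$- \frac{9948}{H{\left(31,-53 \right)}} = - \frac{9948}{-10 + 31^{2} + 6 \cdot 31} = - \frac{9948}{-10 + 961 + 186} = - \frac{9948}{1137} = \left(-9948\right) \frac{1}{1137} = - \frac{3316}{379}$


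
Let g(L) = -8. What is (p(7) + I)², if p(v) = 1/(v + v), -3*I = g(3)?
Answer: 13225/1764 ≈ 7.4972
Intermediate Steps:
I = 8/3 (I = -⅓*(-8) = 8/3 ≈ 2.6667)
p(v) = 1/(2*v)
(p(7) + I)² = ((½)/7 + 8/3)² = ((½)*(⅐) + 8/3)² = (1/14 + 8/3)² = (115/42)² = 13225/1764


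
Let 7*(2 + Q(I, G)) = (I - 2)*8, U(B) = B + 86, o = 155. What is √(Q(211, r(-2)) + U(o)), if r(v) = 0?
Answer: √23415/7 ≈ 21.860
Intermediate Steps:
U(B) = 86 + B
Q(I, G) = -30/7 + 8*I/7 (Q(I, G) = -2 + ((I - 2)*8)/7 = -2 + ((-2 + I)*8)/7 = -2 + (-16 + 8*I)/7 = -2 + (-16/7 + 8*I/7) = -30/7 + 8*I/7)
√(Q(211, r(-2)) + U(o)) = √((-30/7 + (8/7)*211) + (86 + 155)) = √((-30/7 + 1688/7) + 241) = √(1658/7 + 241) = √(3345/7) = √23415/7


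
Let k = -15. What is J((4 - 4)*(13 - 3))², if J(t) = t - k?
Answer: 225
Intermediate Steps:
J(t) = 15 + t (J(t) = t - 1*(-15) = t + 15 = 15 + t)
J((4 - 4)*(13 - 3))² = (15 + (4 - 4)*(13 - 3))² = (15 + 0*10)² = (15 + 0)² = 15² = 225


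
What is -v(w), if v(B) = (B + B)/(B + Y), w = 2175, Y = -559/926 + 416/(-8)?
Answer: -1342700/655113 ≈ -2.0496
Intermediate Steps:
Y = -48711/926 (Y = -559*1/926 + 416*(-1/8) = -559/926 - 52 = -48711/926 ≈ -52.604)
v(B) = 2*B/(-48711/926 + B) (v(B) = (B + B)/(B - 48711/926) = (2*B)/(-48711/926 + B) = 2*B/(-48711/926 + B))
-v(w) = -1852*2175/(-48711 + 926*2175) = -1852*2175/(-48711 + 2014050) = -1852*2175/1965339 = -1*1342700/655113 = -1342700/655113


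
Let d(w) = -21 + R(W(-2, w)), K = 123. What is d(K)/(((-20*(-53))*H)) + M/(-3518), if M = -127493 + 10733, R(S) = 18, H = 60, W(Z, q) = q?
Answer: 1237654241/37290800 ≈ 33.189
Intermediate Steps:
M = -116760
d(w) = -3 (d(w) = -21 + 18 = -3)
d(K)/(((-20*(-53))*H)) + M/(-3518) = -3/(-20*(-53)*60) - 116760/(-3518) = -3/(1060*60) - 116760*(-1/3518) = -3/63600 + 58380/1759 = -3*1/63600 + 58380/1759 = -1/21200 + 58380/1759 = 1237654241/37290800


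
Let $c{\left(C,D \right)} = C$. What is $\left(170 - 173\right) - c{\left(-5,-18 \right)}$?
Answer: $2$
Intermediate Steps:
$\left(170 - 173\right) - c{\left(-5,-18 \right)} = \left(170 - 173\right) - -5 = -3 + 5 = 2$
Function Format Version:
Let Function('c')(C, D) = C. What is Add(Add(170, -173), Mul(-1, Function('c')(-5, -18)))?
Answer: 2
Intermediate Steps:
Add(Add(170, -173), Mul(-1, Function('c')(-5, -18))) = Add(Add(170, -173), Mul(-1, -5)) = Add(-3, 5) = 2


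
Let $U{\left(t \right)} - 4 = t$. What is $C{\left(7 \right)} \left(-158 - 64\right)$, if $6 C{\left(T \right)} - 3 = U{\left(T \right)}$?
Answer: $-518$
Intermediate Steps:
$U{\left(t \right)} = 4 + t$
$C{\left(T \right)} = \frac{7}{6} + \frac{T}{6}$ ($C{\left(T \right)} = \frac{1}{2} + \frac{4 + T}{6} = \frac{1}{2} + \left(\frac{2}{3} + \frac{T}{6}\right) = \frac{7}{6} + \frac{T}{6}$)
$C{\left(7 \right)} \left(-158 - 64\right) = \left(\frac{7}{6} + \frac{1}{6} \cdot 7\right) \left(-158 - 64\right) = \left(\frac{7}{6} + \frac{7}{6}\right) \left(-222\right) = \frac{7}{3} \left(-222\right) = -518$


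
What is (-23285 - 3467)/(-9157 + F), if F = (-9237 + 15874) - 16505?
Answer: 26752/19025 ≈ 1.4061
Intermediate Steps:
F = -9868 (F = 6637 - 16505 = -9868)
(-23285 - 3467)/(-9157 + F) = (-23285 - 3467)/(-9157 - 9868) = -26752/(-19025) = -26752*(-1/19025) = 26752/19025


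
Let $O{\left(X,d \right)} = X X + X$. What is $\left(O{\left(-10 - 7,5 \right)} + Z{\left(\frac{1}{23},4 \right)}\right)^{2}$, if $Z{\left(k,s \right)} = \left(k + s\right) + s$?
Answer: $\frac{41486481}{529} \approx 78424.0$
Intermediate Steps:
$Z{\left(k,s \right)} = k + 2 s$
$O{\left(X,d \right)} = X + X^{2}$ ($O{\left(X,d \right)} = X^{2} + X = X + X^{2}$)
$\left(O{\left(-10 - 7,5 \right)} + Z{\left(\frac{1}{23},4 \right)}\right)^{2} = \left(\left(-10 - 7\right) \left(1 - 17\right) + \left(\frac{1}{23} + 2 \cdot 4\right)\right)^{2} = \left(\left(-10 - 7\right) \left(1 - 17\right) + \left(\frac{1}{23} + 8\right)\right)^{2} = \left(- 17 \left(1 - 17\right) + \frac{185}{23}\right)^{2} = \left(\left(-17\right) \left(-16\right) + \frac{185}{23}\right)^{2} = \left(272 + \frac{185}{23}\right)^{2} = \left(\frac{6441}{23}\right)^{2} = \frac{41486481}{529}$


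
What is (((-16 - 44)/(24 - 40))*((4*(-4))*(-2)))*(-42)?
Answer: -5040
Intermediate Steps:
(((-16 - 44)/(24 - 40))*((4*(-4))*(-2)))*(-42) = ((-60/(-16))*(-16*(-2)))*(-42) = (-60*(-1/16)*32)*(-42) = ((15/4)*32)*(-42) = 120*(-42) = -5040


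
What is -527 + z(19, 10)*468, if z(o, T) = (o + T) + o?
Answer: 21937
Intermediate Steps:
z(o, T) = T + 2*o (z(o, T) = (T + o) + o = T + 2*o)
-527 + z(19, 10)*468 = -527 + (10 + 2*19)*468 = -527 + (10 + 38)*468 = -527 + 48*468 = -527 + 22464 = 21937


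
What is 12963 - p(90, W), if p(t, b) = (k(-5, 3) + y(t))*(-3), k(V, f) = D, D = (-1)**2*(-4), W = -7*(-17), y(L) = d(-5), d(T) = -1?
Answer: 12948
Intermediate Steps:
y(L) = -1
W = 119
D = -4 (D = 1*(-4) = -4)
k(V, f) = -4
p(t, b) = 15 (p(t, b) = (-4 - 1)*(-3) = -5*(-3) = 15)
12963 - p(90, W) = 12963 - 1*15 = 12963 - 15 = 12948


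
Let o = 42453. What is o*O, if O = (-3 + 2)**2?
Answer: 42453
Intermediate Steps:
O = 1 (O = (-1)**2 = 1)
o*O = 42453*1 = 42453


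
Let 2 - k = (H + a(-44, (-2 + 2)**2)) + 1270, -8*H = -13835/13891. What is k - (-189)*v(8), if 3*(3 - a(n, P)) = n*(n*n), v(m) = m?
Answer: -9386023513/333384 ≈ -28154.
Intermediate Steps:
a(n, P) = 3 - n**3/3 (a(n, P) = 3 - n*n*n/3 = 3 - n*n**2/3 = 3 - n**3/3)
H = 13835/111128 (H = -(-13835)/(8*13891) = -1/8*(-13835/13891) = 13835/111128 ≈ 0.12450)
k = -9890100121/333384 (k = 2 - ((13835/111128 + (3 - 1/3*(-44)**3)) + 1270) = 2 - ((13835/111128 + (3 - 1/3*(-85184))) + 1270) = 2 - ((13835/111128 + (3 + 85184/3)) + 1270) = 2 - ((13835/111128 + 85193/3) + 1270) = 2 - (9467369209/333384 + 1270) = 2 - 1*9890766889/333384 = 2 - 9890766889/333384 = -9890100121/333384 ≈ -29666.)
k - (-189)*v(8) = -9890100121/333384 - (-189)*8 = -9890100121/333384 - 1*(-1512) = -9890100121/333384 + 1512 = -9386023513/333384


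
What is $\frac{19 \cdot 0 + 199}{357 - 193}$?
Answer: $\frac{199}{164} \approx 1.2134$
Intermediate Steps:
$\frac{19 \cdot 0 + 199}{357 - 193} = \frac{0 + 199}{164} = 199 \cdot \frac{1}{164} = \frac{199}{164}$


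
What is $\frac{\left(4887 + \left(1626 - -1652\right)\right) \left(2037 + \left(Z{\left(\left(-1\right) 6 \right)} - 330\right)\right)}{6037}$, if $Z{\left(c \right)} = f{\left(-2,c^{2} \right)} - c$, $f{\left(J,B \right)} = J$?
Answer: $\frac{13970315}{6037} \approx 2314.1$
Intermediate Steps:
$Z{\left(c \right)} = -2 - c$
$\frac{\left(4887 + \left(1626 - -1652\right)\right) \left(2037 + \left(Z{\left(\left(-1\right) 6 \right)} - 330\right)\right)}{6037} = \frac{\left(4887 + \left(1626 - -1652\right)\right) \left(2037 - \left(332 - 6\right)\right)}{6037} = \left(4887 + \left(1626 + 1652\right)\right) \left(2037 - 326\right) \frac{1}{6037} = \left(4887 + 3278\right) \left(2037 + \left(\left(-2 + 6\right) - 330\right)\right) \frac{1}{6037} = 8165 \left(2037 + \left(4 - 330\right)\right) \frac{1}{6037} = 8165 \left(2037 - 326\right) \frac{1}{6037} = 8165 \cdot 1711 \cdot \frac{1}{6037} = 13970315 \cdot \frac{1}{6037} = \frac{13970315}{6037}$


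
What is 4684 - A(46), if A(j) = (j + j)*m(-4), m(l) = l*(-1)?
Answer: 4316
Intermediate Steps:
m(l) = -l
A(j) = 8*j (A(j) = (j + j)*(-1*(-4)) = (2*j)*4 = 8*j)
4684 - A(46) = 4684 - 8*46 = 4684 - 1*368 = 4684 - 368 = 4316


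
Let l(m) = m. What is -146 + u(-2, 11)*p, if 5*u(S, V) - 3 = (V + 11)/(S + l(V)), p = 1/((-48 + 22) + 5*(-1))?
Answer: -203719/1395 ≈ -146.04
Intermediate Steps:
p = -1/31 (p = 1/(-26 - 5) = 1/(-31) = -1/31 ≈ -0.032258)
u(S, V) = ⅗ + (11 + V)/(5*(S + V)) (u(S, V) = ⅗ + ((V + 11)/(S + V))/5 = ⅗ + ((11 + V)/(S + V))/5 = ⅗ + (11 + V)/(5*(S + V)))
-146 + u(-2, 11)*p = -146 + ((11 + 3*(-2) + 4*11)/(5*(-2 + 11)))*(-1/31) = -146 + ((⅕)*(11 - 6 + 44)/9)*(-1/31) = -146 + ((⅕)*(⅑)*49)*(-1/31) = -146 + (49/45)*(-1/31) = -146 - 49/1395 = -203719/1395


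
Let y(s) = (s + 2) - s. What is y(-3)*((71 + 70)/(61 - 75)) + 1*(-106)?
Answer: -883/7 ≈ -126.14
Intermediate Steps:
y(s) = 2 (y(s) = (2 + s) - s = 2)
y(-3)*((71 + 70)/(61 - 75)) + 1*(-106) = 2*((71 + 70)/(61 - 75)) + 1*(-106) = 2*(141/(-14)) - 106 = 2*(141*(-1/14)) - 106 = 2*(-141/14) - 106 = -141/7 - 106 = -883/7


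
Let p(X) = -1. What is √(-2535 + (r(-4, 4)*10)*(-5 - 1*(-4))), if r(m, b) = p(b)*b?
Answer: I*√2495 ≈ 49.95*I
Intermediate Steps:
r(m, b) = -b
√(-2535 + (r(-4, 4)*10)*(-5 - 1*(-4))) = √(-2535 + (-1*4*10)*(-5 - 1*(-4))) = √(-2535 + (-4*10)*(-5 + 4)) = √(-2535 - 40*(-1)) = √(-2535 + 40) = √(-2495) = I*√2495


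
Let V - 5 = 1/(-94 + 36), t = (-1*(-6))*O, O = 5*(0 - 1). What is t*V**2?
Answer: -1252815/1682 ≈ -744.84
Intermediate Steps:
O = -5 (O = 5*(-1) = -5)
t = -30 (t = -1*(-6)*(-5) = 6*(-5) = -30)
V = 289/58 (V = 5 + 1/(-94 + 36) = 5 + 1/(-58) = 5 - 1/58 = 289/58 ≈ 4.9828)
t*V**2 = -30*(289/58)**2 = -30*83521/3364 = -1252815/1682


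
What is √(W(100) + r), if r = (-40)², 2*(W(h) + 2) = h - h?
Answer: √1598 ≈ 39.975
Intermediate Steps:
W(h) = -2 (W(h) = -2 + (h - h)/2 = -2 + (½)*0 = -2 + 0 = -2)
r = 1600
√(W(100) + r) = √(-2 + 1600) = √1598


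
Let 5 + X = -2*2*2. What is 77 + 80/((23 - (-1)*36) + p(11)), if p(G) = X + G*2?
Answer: 1329/17 ≈ 78.177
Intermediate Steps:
X = -13 (X = -5 - 2*2*2 = -5 - 4*2 = -5 - 8 = -13)
p(G) = -13 + 2*G (p(G) = -13 + G*2 = -13 + 2*G)
77 + 80/((23 - (-1)*36) + p(11)) = 77 + 80/((23 - (-1)*36) + (-13 + 2*11)) = 77 + 80/((23 - 1*(-36)) + (-13 + 22)) = 77 + 80/((23 + 36) + 9) = 77 + 80/(59 + 9) = 77 + 80/68 = 77 + 80*(1/68) = 77 + 20/17 = 1329/17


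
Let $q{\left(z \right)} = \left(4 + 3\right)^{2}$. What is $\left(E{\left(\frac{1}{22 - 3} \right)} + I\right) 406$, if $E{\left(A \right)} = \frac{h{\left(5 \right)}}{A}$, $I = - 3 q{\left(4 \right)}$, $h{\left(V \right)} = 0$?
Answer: $-59682$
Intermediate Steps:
$q{\left(z \right)} = 49$ ($q{\left(z \right)} = 7^{2} = 49$)
$I = -147$ ($I = \left(-3\right) 49 = -147$)
$E{\left(A \right)} = 0$ ($E{\left(A \right)} = \frac{0}{A} = 0$)
$\left(E{\left(\frac{1}{22 - 3} \right)} + I\right) 406 = \left(0 - 147\right) 406 = \left(-147\right) 406 = -59682$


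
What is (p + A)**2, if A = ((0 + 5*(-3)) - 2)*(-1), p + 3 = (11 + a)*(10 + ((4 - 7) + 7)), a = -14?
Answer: 784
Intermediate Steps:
p = -45 (p = -3 + (11 - 14)*(10 + ((4 - 7) + 7)) = -3 - 3*(10 + (-3 + 7)) = -3 - 3*(10 + 4) = -3 - 3*14 = -3 - 42 = -45)
A = 17 (A = ((0 - 15) - 2)*(-1) = (-15 - 2)*(-1) = -17*(-1) = 17)
(p + A)**2 = (-45 + 17)**2 = (-28)**2 = 784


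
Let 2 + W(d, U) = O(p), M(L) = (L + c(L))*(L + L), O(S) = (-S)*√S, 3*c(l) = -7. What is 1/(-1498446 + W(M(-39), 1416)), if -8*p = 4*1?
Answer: -11987584/17962771269633 - 2*I*√2/17962771269633 ≈ -6.6736e-7 - 1.5746e-13*I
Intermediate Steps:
c(l) = -7/3 (c(l) = (⅓)*(-7) = -7/3)
p = -½ (p = -1/2 = -⅛*4 = -½ ≈ -0.50000)
O(S) = -S^(3/2)
M(L) = 2*L*(-7/3 + L) (M(L) = (L - 7/3)*(L + L) = (-7/3 + L)*(2*L) = 2*L*(-7/3 + L))
W(d, U) = -2 + I*√2/4 (W(d, U) = -2 - (-½)^(3/2) = -2 - (-1)*I*√2/4 = -2 + I*√2/4)
1/(-1498446 + W(M(-39), 1416)) = 1/(-1498446 + (-2 + I*√2/4)) = 1/(-1498448 + I*√2/4)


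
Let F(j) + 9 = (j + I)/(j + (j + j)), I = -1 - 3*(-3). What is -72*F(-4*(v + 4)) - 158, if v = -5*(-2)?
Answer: 3286/7 ≈ 469.43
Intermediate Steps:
v = 10
I = 8 (I = -1 + 9 = 8)
F(j) = -9 + (8 + j)/(3*j) (F(j) = -9 + (j + 8)/(j + (j + j)) = -9 + (8 + j)/(j + 2*j) = -9 + (8 + j)/((3*j)) = -9 + (8 + j)*(1/(3*j)) = -9 + (8 + j)/(3*j))
-72*F(-4*(v + 4)) - 158 = -48*(4 - (-52)*(10 + 4))/((-4*(10 + 4))) - 158 = -48*(4 - (-52)*14)/((-4*14)) - 158 = -48*(4 - 13*(-56))/(-56) - 158 = -48*(-1)*(4 + 728)/56 - 158 = -48*(-1)*732/56 - 158 = -72*(-61/7) - 158 = 4392/7 - 158 = 3286/7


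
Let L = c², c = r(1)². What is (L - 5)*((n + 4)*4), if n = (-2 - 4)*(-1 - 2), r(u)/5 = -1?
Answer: 54560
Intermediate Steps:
r(u) = -5 (r(u) = 5*(-1) = -5)
n = 18 (n = -6*(-3) = 18)
c = 25 (c = (-5)² = 25)
L = 625 (L = 25² = 625)
(L - 5)*((n + 4)*4) = (625 - 5)*((18 + 4)*4) = 620*(22*4) = 620*88 = 54560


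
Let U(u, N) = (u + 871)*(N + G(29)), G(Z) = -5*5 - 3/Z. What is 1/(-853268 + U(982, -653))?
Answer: -29/61184017 ≈ -4.7398e-7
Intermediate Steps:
G(Z) = -25 - 3/Z
U(u, N) = (871 + u)*(-728/29 + N) (U(u, N) = (u + 871)*(N + (-25 - 3/29)) = (871 + u)*(N + (-25 - 3*1/29)) = (871 + u)*(N + (-25 - 3/29)) = (871 + u)*(N - 728/29) = (871 + u)*(-728/29 + N))
1/(-853268 + U(982, -653)) = 1/(-853268 + (-634088/29 + 871*(-653) - 728/29*982 - 653*982)) = 1/(-853268 + (-634088/29 - 568763 - 714896/29 - 641246)) = 1/(-853268 - 36439245/29) = 1/(-61184017/29) = -29/61184017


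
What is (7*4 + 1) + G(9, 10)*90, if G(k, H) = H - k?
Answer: 119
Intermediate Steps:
(7*4 + 1) + G(9, 10)*90 = (7*4 + 1) + (10 - 1*9)*90 = (28 + 1) + (10 - 9)*90 = 29 + 1*90 = 29 + 90 = 119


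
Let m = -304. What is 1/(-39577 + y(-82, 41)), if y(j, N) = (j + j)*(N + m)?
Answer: 1/3555 ≈ 0.00028129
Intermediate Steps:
y(j, N) = 2*j*(-304 + N) (y(j, N) = (j + j)*(N - 304) = (2*j)*(-304 + N) = 2*j*(-304 + N))
1/(-39577 + y(-82, 41)) = 1/(-39577 + 2*(-82)*(-304 + 41)) = 1/(-39577 + 2*(-82)*(-263)) = 1/(-39577 + 43132) = 1/3555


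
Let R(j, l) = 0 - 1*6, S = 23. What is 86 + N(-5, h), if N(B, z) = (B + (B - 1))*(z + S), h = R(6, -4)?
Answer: -101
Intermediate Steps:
R(j, l) = -6 (R(j, l) = 0 - 6 = -6)
h = -6
N(B, z) = (-1 + 2*B)*(23 + z) (N(B, z) = (B + (B - 1))*(z + 23) = (B + (-1 + B))*(23 + z) = (-1 + 2*B)*(23 + z))
86 + N(-5, h) = 86 + (-23 - 1*(-6) + 46*(-5) + 2*(-5)*(-6)) = 86 + (-23 + 6 - 230 + 60) = 86 - 187 = -101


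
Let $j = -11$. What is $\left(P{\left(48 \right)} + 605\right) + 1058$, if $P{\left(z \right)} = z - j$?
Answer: $1722$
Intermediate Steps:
$P{\left(z \right)} = 11 + z$ ($P{\left(z \right)} = z - -11 = z + 11 = 11 + z$)
$\left(P{\left(48 \right)} + 605\right) + 1058 = \left(\left(11 + 48\right) + 605\right) + 1058 = \left(59 + 605\right) + 1058 = 664 + 1058 = 1722$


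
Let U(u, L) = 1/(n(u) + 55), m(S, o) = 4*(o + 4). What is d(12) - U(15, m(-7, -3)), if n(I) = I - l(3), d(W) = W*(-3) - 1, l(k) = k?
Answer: -2480/67 ≈ -37.015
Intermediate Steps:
d(W) = -1 - 3*W (d(W) = -3*W - 1 = -1 - 3*W)
n(I) = -3 + I (n(I) = I - 1*3 = I - 3 = -3 + I)
m(S, o) = 16 + 4*o (m(S, o) = 4*(4 + o) = 16 + 4*o)
U(u, L) = 1/(52 + u) (U(u, L) = 1/((-3 + u) + 55) = 1/(52 + u))
d(12) - U(15, m(-7, -3)) = (-1 - 3*12) - 1/(52 + 15) = (-1 - 36) - 1/67 = -37 - 1*1/67 = -37 - 1/67 = -2480/67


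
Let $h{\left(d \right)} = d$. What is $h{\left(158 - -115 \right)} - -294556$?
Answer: $294829$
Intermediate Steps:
$h{\left(158 - -115 \right)} - -294556 = \left(158 - -115\right) - -294556 = \left(158 + 115\right) + 294556 = 273 + 294556 = 294829$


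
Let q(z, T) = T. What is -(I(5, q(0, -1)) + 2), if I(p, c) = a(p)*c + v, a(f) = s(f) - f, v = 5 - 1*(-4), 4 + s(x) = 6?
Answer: -14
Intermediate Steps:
s(x) = 2 (s(x) = -4 + 6 = 2)
v = 9 (v = 5 + 4 = 9)
a(f) = 2 - f
I(p, c) = 9 + c*(2 - p) (I(p, c) = (2 - p)*c + 9 = c*(2 - p) + 9 = 9 + c*(2 - p))
-(I(5, q(0, -1)) + 2) = -((9 - 1*(-1)*(-2 + 5)) + 2) = -((9 - 1*(-1)*3) + 2) = -((9 + 3) + 2) = -(12 + 2) = -1*14 = -14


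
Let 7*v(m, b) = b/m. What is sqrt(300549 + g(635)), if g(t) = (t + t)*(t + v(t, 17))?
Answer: 9*sqrt(669669)/7 ≈ 1052.1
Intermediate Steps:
v(m, b) = b/(7*m) (v(m, b) = (b/m)/7 = b/(7*m))
g(t) = 2*t*(t + 17/(7*t)) (g(t) = (t + t)*(t + (1/7)*17/t) = (2*t)*(t + 17/(7*t)) = 2*t*(t + 17/(7*t)))
sqrt(300549 + g(635)) = sqrt(300549 + (34/7 + 2*635**2)) = sqrt(300549 + (34/7 + 2*403225)) = sqrt(300549 + (34/7 + 806450)) = sqrt(300549 + 5645184/7) = sqrt(7749027/7) = 9*sqrt(669669)/7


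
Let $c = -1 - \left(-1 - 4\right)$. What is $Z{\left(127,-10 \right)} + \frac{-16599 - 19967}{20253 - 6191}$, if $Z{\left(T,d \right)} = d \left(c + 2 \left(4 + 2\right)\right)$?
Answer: $- \frac{1143243}{7031} \approx -162.6$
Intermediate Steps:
$c = 4$ ($c = -1 - -5 = -1 + 5 = 4$)
$Z{\left(T,d \right)} = 16 d$ ($Z{\left(T,d \right)} = d \left(4 + 2 \left(4 + 2\right)\right) = d \left(4 + 2 \cdot 6\right) = d \left(4 + 12\right) = d 16 = 16 d$)
$Z{\left(127,-10 \right)} + \frac{-16599 - 19967}{20253 - 6191} = 16 \left(-10\right) + \frac{-16599 - 19967}{20253 - 6191} = -160 - \frac{36566}{14062} = -160 - \frac{18283}{7031} = - \frac{1143243}{7031}$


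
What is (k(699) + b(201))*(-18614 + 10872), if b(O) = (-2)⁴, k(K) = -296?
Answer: 2167760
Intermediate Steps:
b(O) = 16
(k(699) + b(201))*(-18614 + 10872) = (-296 + 16)*(-18614 + 10872) = -280*(-7742) = 2167760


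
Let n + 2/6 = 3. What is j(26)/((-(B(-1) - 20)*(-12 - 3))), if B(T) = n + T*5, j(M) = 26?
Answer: -26/335 ≈ -0.077612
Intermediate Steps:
n = 8/3 (n = -1/3 + 3 = 8/3 ≈ 2.6667)
B(T) = 8/3 + 5*T (B(T) = 8/3 + T*5 = 8/3 + 5*T)
j(26)/((-(B(-1) - 20)*(-12 - 3))) = 26/((-((8/3 + 5*(-1)) - 20)*(-12 - 3))) = 26/((-((8/3 - 5) - 20)*(-15))) = 26/((-(-7/3 - 20)*(-15))) = 26/((-(-67)*(-15)/3)) = 26/((-1*335)) = 26/(-335) = 26*(-1/335) = -26/335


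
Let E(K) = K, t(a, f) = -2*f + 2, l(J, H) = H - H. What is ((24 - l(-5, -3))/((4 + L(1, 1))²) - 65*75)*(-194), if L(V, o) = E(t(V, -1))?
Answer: 3782709/4 ≈ 9.4568e+5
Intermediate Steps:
l(J, H) = 0
t(a, f) = 2 - 2*f
L(V, o) = 4 (L(V, o) = 2 - 2*(-1) = 2 + 2 = 4)
((24 - l(-5, -3))/((4 + L(1, 1))²) - 65*75)*(-194) = ((24 - 1*0)/((4 + 4)²) - 65*75)*(-194) = ((24 + 0)/(8²) - 4875)*(-194) = (24/64 - 4875)*(-194) = (24*(1/64) - 4875)*(-194) = (3/8 - 4875)*(-194) = -38997/8*(-194) = 3782709/4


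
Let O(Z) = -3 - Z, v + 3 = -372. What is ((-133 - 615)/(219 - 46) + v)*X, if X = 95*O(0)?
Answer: 18702555/173 ≈ 1.0811e+5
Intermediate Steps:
v = -375 (v = -3 - 372 = -375)
X = -285 (X = 95*(-3 - 1*0) = 95*(-3 + 0) = 95*(-3) = -285)
((-133 - 615)/(219 - 46) + v)*X = ((-133 - 615)/(219 - 46) - 375)*(-285) = (-748/173 - 375)*(-285) = -65623/173*(-285) = 18702555/173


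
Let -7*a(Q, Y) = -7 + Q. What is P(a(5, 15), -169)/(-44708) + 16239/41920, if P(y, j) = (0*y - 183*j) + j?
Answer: -140840537/468539840 ≈ -0.30059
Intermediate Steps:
a(Q, Y) = 1 - Q/7 (a(Q, Y) = -(-7 + Q)/7 = 1 - Q/7)
P(y, j) = -182*j (P(y, j) = (0 - 183*j) + j = -183*j + j = -182*j)
P(a(5, 15), -169)/(-44708) + 16239/41920 = -182*(-169)/(-44708) + 16239/41920 = 30758*(-1/44708) + 16239*(1/41920) = -15379/22354 + 16239/41920 = -140840537/468539840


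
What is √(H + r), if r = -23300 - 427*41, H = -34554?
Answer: I*√75361 ≈ 274.52*I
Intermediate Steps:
r = -40807 (r = -23300 - 1*17507 = -23300 - 17507 = -40807)
√(H + r) = √(-34554 - 40807) = √(-75361) = I*√75361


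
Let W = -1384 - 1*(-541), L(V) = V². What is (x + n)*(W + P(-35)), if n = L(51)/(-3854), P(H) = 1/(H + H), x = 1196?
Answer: -271850871613/269780 ≈ -1.0077e+6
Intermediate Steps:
P(H) = 1/(2*H)
W = -843 (W = -1384 + 541 = -843)
n = -2601/3854 (n = 51²/(-3854) = 2601*(-1/3854) = -2601/3854 ≈ -0.67488)
(x + n)*(W + P(-35)) = (1196 - 2601/3854)*(-843 + (½)/(-35)) = 4606783*(-843 + (½)*(-1/35))/3854 = 4606783*(-843 - 1/70)/3854 = (4606783/3854)*(-59011/70) = -271850871613/269780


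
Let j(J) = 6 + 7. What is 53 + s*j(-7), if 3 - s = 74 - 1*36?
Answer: -402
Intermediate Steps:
s = -35 (s = 3 - (74 - 1*36) = 3 - (74 - 36) = 3 - 1*38 = 3 - 38 = -35)
j(J) = 13
53 + s*j(-7) = 53 - 35*13 = 53 - 455 = -402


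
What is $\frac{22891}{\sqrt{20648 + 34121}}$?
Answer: $\frac{2081 \sqrt{54769}}{4979} \approx 97.813$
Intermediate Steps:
$\frac{22891}{\sqrt{20648 + 34121}} = \frac{22891}{\sqrt{54769}} = 22891 \frac{\sqrt{54769}}{54769} = \frac{2081 \sqrt{54769}}{4979}$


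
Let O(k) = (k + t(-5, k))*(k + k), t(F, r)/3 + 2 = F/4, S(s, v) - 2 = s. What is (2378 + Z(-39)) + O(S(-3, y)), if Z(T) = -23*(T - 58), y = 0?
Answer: 9261/2 ≈ 4630.5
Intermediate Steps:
S(s, v) = 2 + s
t(F, r) = -6 + 3*F/4 (t(F, r) = -6 + 3*(F/4) = -6 + 3*F/4)
O(k) = 2*k*(-39/4 + k) (O(k) = (k + (-6 + (¾)*(-5)))*(k + k) = (k + (-6 - 15/4))*(2*k) = (k - 39/4)*(2*k) = (-39/4 + k)*(2*k) = 2*k*(-39/4 + k))
Z(T) = 1334 - 23*T (Z(T) = -23*(-58 + T) = 1334 - 23*T)
(2378 + Z(-39)) + O(S(-3, y)) = (2378 + (1334 - 23*(-39))) + (2 - 3)*(-39 + 4*(2 - 3))/2 = (2378 + (1334 + 897)) + (½)*(-1)*(-39 + 4*(-1)) = (2378 + 2231) + (½)*(-1)*(-39 - 4) = 4609 + (½)*(-1)*(-43) = 4609 + 43/2 = 9261/2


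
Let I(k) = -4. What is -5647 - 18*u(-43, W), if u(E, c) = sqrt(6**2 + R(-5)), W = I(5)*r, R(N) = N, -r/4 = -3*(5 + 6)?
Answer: -5647 - 18*sqrt(31) ≈ -5747.2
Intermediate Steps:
r = 132 (r = -(-12)*(5 + 6) = -(-12)*11 = -4*(-33) = 132)
W = -528 (W = -4*132 = -528)
u(E, c) = sqrt(31) (u(E, c) = sqrt(6**2 - 5) = sqrt(36 - 5) = sqrt(31))
-5647 - 18*u(-43, W) = -5647 - 18*sqrt(31)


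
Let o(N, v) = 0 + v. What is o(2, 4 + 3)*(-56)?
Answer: -392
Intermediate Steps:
o(N, v) = v
o(2, 4 + 3)*(-56) = (4 + 3)*(-56) = 7*(-56) = -392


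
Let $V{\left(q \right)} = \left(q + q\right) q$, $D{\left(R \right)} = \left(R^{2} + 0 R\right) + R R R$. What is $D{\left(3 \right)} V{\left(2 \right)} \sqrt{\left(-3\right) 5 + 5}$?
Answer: $288 i \sqrt{10} \approx 910.74 i$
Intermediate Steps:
$D{\left(R \right)} = R^{2} + R^{3}$ ($D{\left(R \right)} = \left(R^{2} + 0\right) + R^{2} R = R^{2} + R^{3}$)
$V{\left(q \right)} = 2 q^{2}$ ($V{\left(q \right)} = 2 q q = 2 q^{2}$)
$D{\left(3 \right)} V{\left(2 \right)} \sqrt{\left(-3\right) 5 + 5} = 3^{2} \left(1 + 3\right) 2 \cdot 2^{2} \sqrt{\left(-3\right) 5 + 5} = 9 \cdot 4 \cdot 2 \cdot 4 \sqrt{-15 + 5} = 36 \cdot 8 \sqrt{-10} = 288 i \sqrt{10}$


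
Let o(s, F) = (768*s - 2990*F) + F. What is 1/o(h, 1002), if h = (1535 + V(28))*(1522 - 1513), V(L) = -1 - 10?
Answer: 1/7538910 ≈ 1.3265e-7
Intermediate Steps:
V(L) = -11
h = 13716 (h = (1535 - 11)*(1522 - 1513) = 1524*9 = 13716)
o(s, F) = -2989*F + 768*s (o(s, F) = (-2990*F + 768*s) + F = -2989*F + 768*s)
1/o(h, 1002) = 1/(-2989*1002 + 768*13716) = 1/(-2994978 + 10533888) = 1/7538910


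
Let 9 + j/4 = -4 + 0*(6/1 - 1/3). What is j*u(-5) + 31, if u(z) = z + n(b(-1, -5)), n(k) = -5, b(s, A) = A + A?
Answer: 551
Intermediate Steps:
b(s, A) = 2*A
j = -52 (j = -36 + 4*(-4 + 0*(6/1 - 1/3)) = -36 + 4*(-4 + 0*(6*1 - 1*⅓)) = -36 + 4*(-4 + 0*(6 - ⅓)) = -36 + 4*(-4 + 0*(17/3)) = -36 + 4*(-4 + 0) = -36 + 4*(-4) = -36 - 16 = -52)
u(z) = -5 + z (u(z) = z - 5 = -5 + z)
j*u(-5) + 31 = -52*(-5 - 5) + 31 = -52*(-10) + 31 = 520 + 31 = 551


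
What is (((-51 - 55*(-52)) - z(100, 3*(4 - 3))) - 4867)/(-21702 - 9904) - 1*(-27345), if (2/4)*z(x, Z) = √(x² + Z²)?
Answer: 432134064/15803 + √10009/15803 ≈ 27345.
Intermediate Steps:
z(x, Z) = 2*√(Z² + x²) (z(x, Z) = 2*√(x² + Z²) = 2*√(Z² + x²))
(((-51 - 55*(-52)) - z(100, 3*(4 - 3))) - 4867)/(-21702 - 9904) - 1*(-27345) = (((-51 - 55*(-52)) - 2*√((3*(4 - 3))² + 100²)) - 4867)/(-21702 - 9904) - 1*(-27345) = (((-51 + 2860) - 2*√((3*1)² + 10000)) - 4867)/(-31606) + 27345 = ((2809 - 2*√(3² + 10000)) - 4867)*(-1/31606) + 27345 = ((2809 - 2*√(9 + 10000)) - 4867)*(-1/31606) + 27345 = ((2809 - 2*√10009) - 4867)*(-1/31606) + 27345 = (-2058 - 2*√10009)*(-1/31606) + 27345 = (1029/15803 + √10009/15803) + 27345 = 432134064/15803 + √10009/15803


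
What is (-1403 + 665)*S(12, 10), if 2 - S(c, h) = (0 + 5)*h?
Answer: 35424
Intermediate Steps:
S(c, h) = 2 - 5*h (S(c, h) = 2 - (0 + 5)*h = 2 - 5*h)
(-1403 + 665)*S(12, 10) = (-1403 + 665)*(2 - 5*10) = -738*(2 - 50) = -738*(-48) = 35424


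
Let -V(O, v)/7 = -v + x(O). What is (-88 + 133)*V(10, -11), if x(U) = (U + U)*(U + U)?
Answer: -129465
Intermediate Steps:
x(U) = 4*U² (x(U) = (2*U)*(2*U) = 4*U²)
V(O, v) = -28*O² + 7*v (V(O, v) = -7*(-v + 4*O²) = -28*O² + 7*v)
(-88 + 133)*V(10, -11) = (-88 + 133)*(-28*10² + 7*(-11)) = 45*(-28*100 - 77) = 45*(-2800 - 77) = 45*(-2877) = -129465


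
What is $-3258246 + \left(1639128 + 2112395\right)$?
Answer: $493277$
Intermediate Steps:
$-3258246 + \left(1639128 + 2112395\right) = -3258246 + 3751523 = 493277$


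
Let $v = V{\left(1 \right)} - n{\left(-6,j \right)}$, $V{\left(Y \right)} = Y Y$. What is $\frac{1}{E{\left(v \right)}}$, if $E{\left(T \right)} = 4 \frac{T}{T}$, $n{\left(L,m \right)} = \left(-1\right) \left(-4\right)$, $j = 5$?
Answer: $\frac{1}{4} \approx 0.25$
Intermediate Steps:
$V{\left(Y \right)} = Y^{2}$
$n{\left(L,m \right)} = 4$
$v = -3$ ($v = 1^{2} - 4 = 1 - 4 = -3$)
$E{\left(T \right)} = 4$ ($E{\left(T \right)} = 4 \cdot 1 = 4$)
$\frac{1}{E{\left(v \right)}} = \frac{1}{4}$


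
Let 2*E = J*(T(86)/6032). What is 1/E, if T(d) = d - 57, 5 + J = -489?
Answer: -16/19 ≈ -0.84210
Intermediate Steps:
J = -494 (J = -5 - 489 = -494)
T(d) = -57 + d
E = -19/16 (E = (-494*(-57 + 86)/6032)/2 = (-14326/6032)/2 = (-494*1/208)/2 = (½)*(-19/8) = -19/16 ≈ -1.1875)
1/E = 1/(-19/16) = -16/19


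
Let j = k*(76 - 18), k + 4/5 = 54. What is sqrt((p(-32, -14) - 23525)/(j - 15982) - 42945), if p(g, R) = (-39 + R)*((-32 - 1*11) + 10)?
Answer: I*sqrt(44638802768505)/32241 ≈ 207.23*I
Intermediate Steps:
p(g, R) = 1287 - 33*R (p(g, R) = (-39 + R)*((-32 - 11) + 10) = (-39 + R)*(-43 + 10) = (-39 + R)*(-33) = 1287 - 33*R)
k = 266/5 (k = -4/5 + 54 = 266/5 ≈ 53.200)
j = 15428/5 (j = 266*(76 - 18)/5 = (266/5)*58 = 15428/5 ≈ 3085.6)
sqrt((p(-32, -14) - 23525)/(j - 15982) - 42945) = sqrt(((1287 - 33*(-14)) - 23525)/(15428/5 - 15982) - 42945) = sqrt(((1287 + 462) - 23525)/(-64482/5) - 42945) = sqrt((1749 - 23525)*(-5/64482) - 42945) = sqrt(-21776*(-5/64482) - 42945) = sqrt(54440/32241 - 42945) = sqrt(-1384535305/32241) = I*sqrt(44638802768505)/32241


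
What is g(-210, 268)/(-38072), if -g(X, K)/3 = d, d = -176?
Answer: -66/4759 ≈ -0.013868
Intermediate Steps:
g(X, K) = 528 (g(X, K) = -3*(-176) = 528)
g(-210, 268)/(-38072) = 528/(-38072) = 528*(-1/38072) = -66/4759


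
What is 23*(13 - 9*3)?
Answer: -322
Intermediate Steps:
23*(13 - 9*3) = 23*(13 - 27) = 23*(-14) = -322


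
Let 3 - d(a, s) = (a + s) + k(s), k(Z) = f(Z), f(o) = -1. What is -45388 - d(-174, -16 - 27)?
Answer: -45609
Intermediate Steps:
k(Z) = -1
d(a, s) = 4 - a - s (d(a, s) = 3 - ((a + s) - 1) = 3 - (-1 + a + s) = 3 + (1 - a - s) = 4 - a - s)
-45388 - d(-174, -16 - 27) = -45388 - (4 - 1*(-174) - (-16 - 27)) = -45388 - (4 + 174 - 1*(-43)) = -45388 - (4 + 174 + 43) = -45388 - 1*221 = -45388 - 221 = -45609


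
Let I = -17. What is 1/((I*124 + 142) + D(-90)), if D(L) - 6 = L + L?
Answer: -1/2140 ≈ -0.00046729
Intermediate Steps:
D(L) = 6 + 2*L (D(L) = 6 + (L + L) = 6 + 2*L)
1/((I*124 + 142) + D(-90)) = 1/((-17*124 + 142) + (6 + 2*(-90))) = 1/((-2108 + 142) + (6 - 180)) = 1/(-1966 - 174) = 1/(-2140) = -1/2140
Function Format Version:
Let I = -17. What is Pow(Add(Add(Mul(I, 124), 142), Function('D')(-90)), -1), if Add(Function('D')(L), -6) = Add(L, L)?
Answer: Rational(-1, 2140) ≈ -0.00046729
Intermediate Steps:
Function('D')(L) = Add(6, Mul(2, L)) (Function('D')(L) = Add(6, Add(L, L)) = Add(6, Mul(2, L)))
Pow(Add(Add(Mul(I, 124), 142), Function('D')(-90)), -1) = Pow(Add(Add(Mul(-17, 124), 142), Add(6, Mul(2, -90))), -1) = Pow(Add(Add(-2108, 142), Add(6, -180)), -1) = Pow(Add(-1966, -174), -1) = Pow(-2140, -1) = Rational(-1, 2140)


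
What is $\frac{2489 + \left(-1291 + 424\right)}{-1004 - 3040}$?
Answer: $- \frac{811}{2022} \approx -0.40109$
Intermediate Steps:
$\frac{2489 + \left(-1291 + 424\right)}{-1004 - 3040} = \frac{2489 - 867}{-4044} = 1622 \left(- \frac{1}{4044}\right) = - \frac{811}{2022}$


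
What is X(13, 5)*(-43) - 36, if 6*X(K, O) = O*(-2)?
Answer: 107/3 ≈ 35.667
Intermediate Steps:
X(K, O) = -O/3 (X(K, O) = (O*(-2))/6 = (-2*O)/6 = -O/3)
X(13, 5)*(-43) - 36 = -⅓*5*(-43) - 36 = -5/3*(-43) - 36 = 215/3 - 36 = 107/3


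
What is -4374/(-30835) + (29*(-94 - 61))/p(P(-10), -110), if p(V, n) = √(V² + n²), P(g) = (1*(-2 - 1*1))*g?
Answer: 4374/30835 - 899*√130/260 ≈ -39.282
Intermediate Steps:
P(g) = -3*g (P(g) = (1*(-2 - 1))*g = (1*(-3))*g = -3*g)
-4374/(-30835) + (29*(-94 - 61))/p(P(-10), -110) = -4374/(-30835) + (29*(-94 - 61))/(√((-3*(-10))² + (-110)²)) = -4374*(-1/30835) + (29*(-155))/(√(30² + 12100)) = 4374/30835 - 4495/√(900 + 12100) = 4374/30835 - 4495*√130/1300 = 4374/30835 - 899*√130/260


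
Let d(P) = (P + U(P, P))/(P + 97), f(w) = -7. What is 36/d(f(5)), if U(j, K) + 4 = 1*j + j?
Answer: -648/5 ≈ -129.60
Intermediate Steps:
U(j, K) = -4 + 2*j (U(j, K) = -4 + (1*j + j) = -4 + (j + j) = -4 + 2*j)
d(P) = (-4 + 3*P)/(97 + P) (d(P) = (P + (-4 + 2*P))/(P + 97) = (-4 + 3*P)/(97 + P))
36/d(f(5)) = 36/(((-4 + 3*(-7))/(97 - 7))) = 36/(((-4 - 21)/90)) = 36/(((1/90)*(-25))) = 36/(-5/18) = 36*(-18/5) = -648/5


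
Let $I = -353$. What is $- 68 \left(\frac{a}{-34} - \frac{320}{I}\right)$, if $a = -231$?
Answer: $- \frac{184846}{353} \approx -523.64$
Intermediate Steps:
$- 68 \left(\frac{a}{-34} - \frac{320}{I}\right) = - 68 \left(- \frac{231}{-34} - \frac{320}{-353}\right) = - 68 \left(\left(-231\right) \left(- \frac{1}{34}\right) - - \frac{320}{353}\right) = - 68 \left(\frac{231}{34} + \frac{320}{353}\right) = \left(-68\right) \frac{92423}{12002} = - \frac{184846}{353}$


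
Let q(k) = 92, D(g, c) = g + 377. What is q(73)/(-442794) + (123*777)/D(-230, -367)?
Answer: 1007577425/1549779 ≈ 650.14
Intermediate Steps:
D(g, c) = 377 + g
q(73)/(-442794) + (123*777)/D(-230, -367) = 92/(-442794) + (123*777)/(377 - 230) = 92*(-1/442794) + 95571/147 = -46/221397 + 95571*(1/147) = -46/221397 + 4551/7 = 1007577425/1549779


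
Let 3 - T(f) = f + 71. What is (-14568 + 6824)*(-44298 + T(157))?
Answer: 344786112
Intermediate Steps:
T(f) = -68 - f (T(f) = 3 - (f + 71) = 3 - (71 + f) = 3 + (-71 - f) = -68 - f)
(-14568 + 6824)*(-44298 + T(157)) = (-14568 + 6824)*(-44298 + (-68 - 1*157)) = -7744*(-44298 + (-68 - 157)) = -7744*(-44298 - 225) = -7744*(-44523) = 344786112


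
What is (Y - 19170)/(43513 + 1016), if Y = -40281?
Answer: -19817/14843 ≈ -1.3351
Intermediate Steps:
(Y - 19170)/(43513 + 1016) = (-40281 - 19170)/(43513 + 1016) = -59451/44529 = -59451*1/44529 = -19817/14843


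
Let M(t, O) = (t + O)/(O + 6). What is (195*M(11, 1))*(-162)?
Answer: -379080/7 ≈ -54154.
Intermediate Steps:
M(t, O) = (O + t)/(6 + O)
(195*M(11, 1))*(-162) = (195*((1 + 11)/(6 + 1)))*(-162) = (195*(12/7))*(-162) = (2340/7)*(-162) = -379080/7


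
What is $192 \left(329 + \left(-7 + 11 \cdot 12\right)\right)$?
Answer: $87168$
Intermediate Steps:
$192 \left(329 + \left(-7 + 11 \cdot 12\right)\right) = 192 \left(329 + \left(-7 + 132\right)\right) = 192 \left(329 + 125\right) = 192 \cdot 454 = 87168$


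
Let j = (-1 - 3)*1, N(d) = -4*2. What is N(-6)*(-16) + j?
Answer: 124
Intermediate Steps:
N(d) = -8
j = -4 (j = -4*1 = -4)
N(-6)*(-16) + j = -8*(-16) - 4 = 128 - 4 = 124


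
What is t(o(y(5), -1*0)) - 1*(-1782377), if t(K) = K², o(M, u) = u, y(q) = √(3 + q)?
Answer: 1782377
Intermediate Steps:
t(o(y(5), -1*0)) - 1*(-1782377) = (-1*0)² - 1*(-1782377) = 0² + 1782377 = 0 + 1782377 = 1782377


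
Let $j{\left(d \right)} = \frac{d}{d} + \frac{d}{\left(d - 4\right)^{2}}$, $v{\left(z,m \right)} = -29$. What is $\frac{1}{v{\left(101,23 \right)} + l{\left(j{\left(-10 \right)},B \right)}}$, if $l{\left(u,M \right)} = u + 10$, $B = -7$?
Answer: $- \frac{98}{1769} \approx -0.055399$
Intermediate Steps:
$j{\left(d \right)} = 1 + \frac{d}{\left(-4 + d\right)^{2}}$
$l{\left(u,M \right)} = 10 + u$
$\frac{1}{v{\left(101,23 \right)} + l{\left(j{\left(-10 \right)},B \right)}} = \frac{1}{-29 + \left(10 + \left(1 - \frac{10}{\left(-4 - 10\right)^{2}}\right)\right)} = \frac{1}{-29 + \left(10 + \left(1 - \frac{10}{196}\right)\right)} = \frac{1}{-29 + \left(10 + \left(1 - \frac{5}{98}\right)\right)} = \frac{1}{-29 + \left(10 + \frac{93}{98}\right)} = \frac{1}{-29 + \frac{1073}{98}} = \frac{1}{- \frac{1769}{98}} = - \frac{98}{1769}$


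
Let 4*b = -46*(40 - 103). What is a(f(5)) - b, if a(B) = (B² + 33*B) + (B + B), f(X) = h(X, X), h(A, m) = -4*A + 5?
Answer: -2049/2 ≈ -1024.5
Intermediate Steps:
h(A, m) = 5 - 4*A
f(X) = 5 - 4*X
a(B) = B² + 35*B (a(B) = (B² + 33*B) + 2*B = B² + 35*B)
b = 1449/2 (b = (-46*(40 - 103))/4 = (-46*(-63))/4 = (¼)*2898 = 1449/2 ≈ 724.50)
a(f(5)) - b = (5 - 4*5)*(35 + (5 - 4*5)) - 1*1449/2 = (5 - 20)*(35 + (5 - 20)) - 1449/2 = -15*(35 - 15) - 1449/2 = -15*20 - 1449/2 = -300 - 1449/2 = -2049/2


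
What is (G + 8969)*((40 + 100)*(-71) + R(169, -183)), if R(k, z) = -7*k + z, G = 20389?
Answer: -331921548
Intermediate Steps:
R(k, z) = z - 7*k
(G + 8969)*((40 + 100)*(-71) + R(169, -183)) = (20389 + 8969)*((40 + 100)*(-71) + (-183 - 7*169)) = 29358*(140*(-71) + (-183 - 1183)) = 29358*(-9940 - 1366) = 29358*(-11306) = -331921548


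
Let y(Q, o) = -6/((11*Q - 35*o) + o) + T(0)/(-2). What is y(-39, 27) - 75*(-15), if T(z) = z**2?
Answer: 505127/449 ≈ 1125.0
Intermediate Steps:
y(Q, o) = -6/(-34*o + 11*Q) (y(Q, o) = -6/((11*Q - 35*o) + o) + 0**2/(-2) = -6/((-35*o + 11*Q) + o) + 0*(-1/2) = -6/(-34*o + 11*Q) + 0 = -6/(-34*o + 11*Q))
y(-39, 27) - 75*(-15) = 6/(-11*(-39) + 34*27) - 75*(-15) = 6/(429 + 918) + 1125 = 6/1347 + 1125 = 6*(1/1347) + 1125 = 2/449 + 1125 = 505127/449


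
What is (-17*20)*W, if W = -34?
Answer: 11560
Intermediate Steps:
(-17*20)*W = -17*20*(-34) = -340*(-34) = 11560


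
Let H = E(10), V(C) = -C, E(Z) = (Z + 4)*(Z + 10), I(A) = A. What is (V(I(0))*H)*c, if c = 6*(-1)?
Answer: 0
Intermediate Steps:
c = -6
E(Z) = (4 + Z)*(10 + Z)
H = 280 (H = 40 + 10² + 14*10 = 40 + 100 + 140 = 280)
(V(I(0))*H)*c = (-1*0*280)*(-6) = (0*280)*(-6) = 0*(-6) = 0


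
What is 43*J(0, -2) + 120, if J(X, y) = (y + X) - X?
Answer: 34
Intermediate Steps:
J(X, y) = y (J(X, y) = (X + y) - X = y)
43*J(0, -2) + 120 = 43*(-2) + 120 = -86 + 120 = 34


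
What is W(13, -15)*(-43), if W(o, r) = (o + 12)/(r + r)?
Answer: 215/6 ≈ 35.833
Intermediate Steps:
W(o, r) = (12 + o)/(2*r) (W(o, r) = (12 + o)/((2*r)) = (12 + o)*(1/(2*r)) = (12 + o)/(2*r))
W(13, -15)*(-43) = ((½)*(12 + 13)/(-15))*(-43) = ((½)*(-1/15)*25)*(-43) = -⅚*(-43) = 215/6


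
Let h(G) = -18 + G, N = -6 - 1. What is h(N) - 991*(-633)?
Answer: 627278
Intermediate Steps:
N = -7
h(N) - 991*(-633) = (-18 - 7) - 991*(-633) = -25 + 627303 = 627278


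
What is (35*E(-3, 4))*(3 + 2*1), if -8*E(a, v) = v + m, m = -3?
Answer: -175/8 ≈ -21.875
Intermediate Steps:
E(a, v) = 3/8 - v/8 (E(a, v) = -(v - 3)/8 = -(-3 + v)/8 = 3/8 - v/8)
(35*E(-3, 4))*(3 + 2*1) = (35*(3/8 - ⅛*4))*(3 + 2*1) = (35*(3/8 - ½))*(3 + 2) = (35*(-⅛))*5 = -35/8*5 = -175/8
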